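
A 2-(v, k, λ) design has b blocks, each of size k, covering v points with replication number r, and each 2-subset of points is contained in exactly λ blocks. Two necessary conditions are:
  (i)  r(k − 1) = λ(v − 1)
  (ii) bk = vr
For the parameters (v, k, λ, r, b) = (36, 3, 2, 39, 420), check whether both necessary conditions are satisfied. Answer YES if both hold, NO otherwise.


Condition (i): r(k − 1) = 39·2 = 78; λ(v − 1) = 2·35 = 70. Match? NO.
Condition (ii): bk = 420·3 = 1260; vr = 36·39 = 1404. Match? NO.
Both conditions hold? NO.

NO


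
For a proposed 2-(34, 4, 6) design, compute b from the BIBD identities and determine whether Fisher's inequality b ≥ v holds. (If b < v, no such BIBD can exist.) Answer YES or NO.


b = λv(v − 1)/(k(k − 1)) = 6·34·33/(4·3) = 6732/12 = 561.
Compare with v = 34: b ≥ v, so Fisher's inequality holds.

YES


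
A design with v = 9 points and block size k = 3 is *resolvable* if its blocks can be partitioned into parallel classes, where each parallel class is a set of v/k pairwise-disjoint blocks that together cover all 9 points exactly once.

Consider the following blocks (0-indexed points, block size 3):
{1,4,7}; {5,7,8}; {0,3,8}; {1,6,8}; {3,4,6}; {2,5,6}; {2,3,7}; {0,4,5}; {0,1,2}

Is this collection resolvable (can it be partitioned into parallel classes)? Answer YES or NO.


v = 9, block size k = 3, number of blocks = 9.
For resolvability, blocks must partition into parallel classes of size v/k = 3.
Total blocks must therefore be a multiple of 3: 9 = 3·3 + 0 ⇒ divisible ✓.
Greedy packing gives 3 candidate class(es). Each should be a full parallel class (size 3, covers all 9 points).
  Class 1 (3 blocks): {1,4,7}; {0,3,8}; {2,5,6}. Points covered: [0, 1, 2, 3, 4, 5, 6, 7, 8].
  Class 2 (3 blocks): {5,7,8}; {3,4,6}; {0,1,2}. Points covered: [0, 1, 2, 3, 4, 5, 6, 7, 8].
  Class 3 (3 blocks): {1,6,8}; {2,3,7}; {0,4,5}. Points covered: [0, 1, 2, 3, 4, 5, 6, 7, 8].
All classes full (size 3)? YES. All classes cover every point? YES.
Resolvable? YES.

YES


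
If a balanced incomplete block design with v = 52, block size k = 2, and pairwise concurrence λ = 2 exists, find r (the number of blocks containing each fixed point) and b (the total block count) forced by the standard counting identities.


Any 2-(v, k, λ) BIBD satisfies two necessary conditions:
  (i)  Each point sits in r blocks, and counting incidences through any fixed point gives r(k − 1) = λ(v − 1), so r = λ(v − 1)/(k − 1).
  (ii) Total incidences bk = vr, so b = vr/k.
Step 1: r = λ(v − 1)/(k − 1) = 2·(52 − 1)/(2 − 1) = 2·51/1 = 102/1 = 102.
Step 2: b = vr/k = 52·102/2 = 5304/2 = 2652.
Check integrality: r = 102 ∈ Z ✓, b = 2652 ∈ Z ✓.
(These identities are necessary conditions: they determine r and b for any design with these parameters, but do not by themselves prove that one exists.)

r = 102, b = 2652.


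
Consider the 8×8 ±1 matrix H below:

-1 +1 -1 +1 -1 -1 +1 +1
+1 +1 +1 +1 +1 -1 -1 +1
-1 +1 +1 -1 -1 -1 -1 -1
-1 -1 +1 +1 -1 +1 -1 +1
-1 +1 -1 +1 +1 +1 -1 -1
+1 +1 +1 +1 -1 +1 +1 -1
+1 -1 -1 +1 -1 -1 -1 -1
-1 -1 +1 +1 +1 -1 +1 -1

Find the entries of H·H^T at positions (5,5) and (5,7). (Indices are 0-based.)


Row 5 of H: [1, 1, 1, 1, -1, 1, 1, -1].
Row 7 of H: [-1, -1, 1, 1, 1, -1, 1, -1].
(H·H^T)[5][5] = Σ_j H[5][j]·H[5][j] = (1)² + (1)² + (1)² + (1)² + (-1)² + (1)² + (1)² + (-1)² = 1 + 1 + 1 + 1 + 1 + 1 + 1 + 1 = 8.
(H·H^T)[5][7] = Σ_j H[5][j]·H[7][j] = (1)·(-1) + (1)·(-1) + (1)·(1) + (1)·(1) + (-1)·(1) + (1)·(-1) + (1)·(1) + (-1)·(-1) = -1 + -1 + 1 + 1 + -1 + -1 + 1 + 1 = 0.
So rows 5 and 7 are orthogonal; the diagonal entry equals n = 8.

(5,5) entry = 8; (5,7) entry = 0.


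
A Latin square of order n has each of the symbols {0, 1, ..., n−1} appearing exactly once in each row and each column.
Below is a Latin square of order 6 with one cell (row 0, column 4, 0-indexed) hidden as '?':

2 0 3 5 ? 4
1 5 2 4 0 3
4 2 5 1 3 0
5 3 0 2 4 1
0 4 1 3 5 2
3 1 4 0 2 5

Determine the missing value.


Row 0 contains symbols [0, 2, 3, 4, 5] — missing [1].
Column 4 contains symbols [0, 2, 3, 4, 5] — missing [1].
The missing symbol must appear in both missing sets; intersection = [1].
Therefore the hidden value is 1.

Missing value = 1.


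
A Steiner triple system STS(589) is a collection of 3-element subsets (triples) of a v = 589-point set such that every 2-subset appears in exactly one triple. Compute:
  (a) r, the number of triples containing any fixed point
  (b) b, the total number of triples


An STS(v) is a 2-(v, 3, 1) BIBD: block size k = 3, λ = 1.
Replication: r(k − 1) = λ(v − 1) ⇒ r·2 = 589 − 1 = 588 ⇒ r = 294.
Block count: bk = vr ⇒ b·3 = 589·294 = 173166 ⇒ b = 57722.
(Check via b = v(v − 1)/6 = 589·588/6 = 346332/6 = 57722.)

r = 294, b = 57722.


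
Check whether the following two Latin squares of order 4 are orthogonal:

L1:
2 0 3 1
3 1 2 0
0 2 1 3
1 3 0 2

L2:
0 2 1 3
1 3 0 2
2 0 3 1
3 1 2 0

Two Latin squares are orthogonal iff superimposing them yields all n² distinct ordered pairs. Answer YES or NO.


Form the n² = 16 superimposed pairs (L1[i][j], L2[i][j]), row by row (rows and columns indexed from 0):
row 0: (2,0) (0,2) (3,1) (1,3)
row 1: (3,1) (1,3) (2,0) (0,2)
row 2: (0,2) (2,0) (1,3) (3,1)
row 3: (1,3) (3,1) (0,2) (2,0)
Orthogonality requires all 16 pairs distinct.
But the pair (3,1) repeats: cell (0,2) has L1 = 3, L2 = 1, and cell (1,0) has L1 = 3, L2 = 1.
A repeated pair means some other pair never occurs (only 4 distinct pairs out of 16), so the squares are not orthogonal.
Conclusion: NO.

NO


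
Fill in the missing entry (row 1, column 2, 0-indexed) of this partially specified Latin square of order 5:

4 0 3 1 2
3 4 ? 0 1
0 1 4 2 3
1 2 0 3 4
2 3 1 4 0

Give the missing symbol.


Row 1 contains symbols [0, 1, 3, 4] — missing [2].
Column 2 contains symbols [0, 1, 3, 4] — missing [2].
The missing symbol must appear in both missing sets; intersection = [2].
Therefore the hidden value is 2.

Missing value = 2.


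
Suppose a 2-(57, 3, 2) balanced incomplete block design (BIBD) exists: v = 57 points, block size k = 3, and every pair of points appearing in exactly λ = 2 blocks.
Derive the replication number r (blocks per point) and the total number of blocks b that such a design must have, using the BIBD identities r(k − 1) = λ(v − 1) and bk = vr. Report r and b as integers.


Any 2-(v, k, λ) BIBD satisfies two necessary conditions:
  (i)  Each point sits in r blocks, and counting incidences through any fixed point gives r(k − 1) = λ(v − 1), so r = λ(v − 1)/(k − 1).
  (ii) Total incidences bk = vr, so b = vr/k.
Step 1: r = λ(v − 1)/(k − 1) = 2·(57 − 1)/(3 − 1) = 2·56/2 = 112/2 = 56.
Step 2: b = vr/k = 57·56/3 = 3192/3 = 1064.
Check integrality: r = 56 ∈ Z ✓, b = 1064 ∈ Z ✓.
(These identities are necessary conditions: they determine r and b for any design with these parameters, but do not by themselves prove that one exists.)

r = 56, b = 1064.


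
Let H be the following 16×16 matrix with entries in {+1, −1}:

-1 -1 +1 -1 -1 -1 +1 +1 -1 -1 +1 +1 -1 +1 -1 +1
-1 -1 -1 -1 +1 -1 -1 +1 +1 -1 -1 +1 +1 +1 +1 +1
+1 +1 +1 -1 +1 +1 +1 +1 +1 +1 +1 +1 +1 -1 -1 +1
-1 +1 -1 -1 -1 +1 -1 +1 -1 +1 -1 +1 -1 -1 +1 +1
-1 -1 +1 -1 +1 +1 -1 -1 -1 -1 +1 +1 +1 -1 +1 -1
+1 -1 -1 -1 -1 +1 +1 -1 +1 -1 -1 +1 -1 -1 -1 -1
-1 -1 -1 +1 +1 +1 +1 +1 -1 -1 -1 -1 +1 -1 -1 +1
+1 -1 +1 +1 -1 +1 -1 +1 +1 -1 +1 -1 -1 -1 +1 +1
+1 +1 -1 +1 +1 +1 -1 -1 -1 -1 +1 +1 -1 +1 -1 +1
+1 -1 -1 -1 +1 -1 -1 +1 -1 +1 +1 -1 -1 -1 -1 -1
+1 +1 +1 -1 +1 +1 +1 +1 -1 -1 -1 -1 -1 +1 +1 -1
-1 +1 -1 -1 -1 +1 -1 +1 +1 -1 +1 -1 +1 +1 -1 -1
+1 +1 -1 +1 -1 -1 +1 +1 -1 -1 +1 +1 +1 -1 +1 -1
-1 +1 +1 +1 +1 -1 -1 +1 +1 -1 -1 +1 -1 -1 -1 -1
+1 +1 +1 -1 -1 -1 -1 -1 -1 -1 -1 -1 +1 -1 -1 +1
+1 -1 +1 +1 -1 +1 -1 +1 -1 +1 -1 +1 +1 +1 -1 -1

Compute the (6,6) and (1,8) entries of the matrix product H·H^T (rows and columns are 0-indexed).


Row 1 of H: [-1, -1, -1, -1, 1, -1, -1, 1, 1, -1, -1, 1, 1, 1, 1, 1].
Row 6 of H: [-1, -1, -1, 1, 1, 1, 1, 1, -1, -1, -1, -1, 1, -1, -1, 1].
Row 8 of H: [1, 1, -1, 1, 1, 1, -1, -1, -1, -1, 1, 1, -1, 1, -1, 1].
(H·H^T)[6][6] = Σ_j H[6][j]·H[6][j] = (-1)² + (-1)² + (-1)² + (1)² + (1)² + (1)² + (1)² + (1)² + (-1)² + (-1)² + (-1)² + (-1)² + (1)² + (-1)² + (-1)² + (1)² = 1 + 1 + 1 + 1 + 1 + 1 + 1 + 1 + 1 + 1 + 1 + 1 + 1 + 1 + 1 + 1 = 16.
(H·H^T)[1][8] = Σ_j H[1][j]·H[8][j] = (-1)·(1) + (-1)·(1) + (-1)·(-1) + (-1)·(1) + (1)·(1) + (-1)·(1) + (-1)·(-1) + (1)·(-1) + (1)·(-1) + (-1)·(-1) + (-1)·(1) + (1)·(1) + (1)·(-1) + (1)·(1) + (1)·(-1) + (1)·(1) = -1 + -1 + 1 + -1 + 1 + -1 + 1 + -1 + -1 + 1 + -1 + 1 + -1 + 1 + -1 + 1 = -2.
Rows 1 and 8 are not orthogonal (dot product = -2 ≠ 0), so H is not a Hadamard matrix.

(6,6) entry = 16; (1,8) entry = -2.


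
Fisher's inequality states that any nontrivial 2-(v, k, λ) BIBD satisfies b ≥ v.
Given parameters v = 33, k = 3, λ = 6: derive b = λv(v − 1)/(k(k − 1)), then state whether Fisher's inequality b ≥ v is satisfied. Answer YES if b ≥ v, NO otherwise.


r = λ(v − 1)/(k − 1) = 6·32/2 = 96.
b = vr/k = 33·96/3 = 1056.
Fisher's inequality: b ≥ v ⇔ 1056 ≥ 33? YES.

YES


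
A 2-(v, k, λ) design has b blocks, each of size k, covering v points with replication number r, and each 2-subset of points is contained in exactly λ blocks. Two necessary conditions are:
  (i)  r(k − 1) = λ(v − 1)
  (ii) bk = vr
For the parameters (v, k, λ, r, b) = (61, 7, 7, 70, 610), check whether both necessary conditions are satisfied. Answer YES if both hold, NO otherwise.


Condition (i): r(k − 1) = 70·6 = 420; λ(v − 1) = 7·60 = 420. Match? YES.
Condition (ii): bk = 610·7 = 4270; vr = 61·70 = 4270. Match? YES.
Both conditions hold? YES.

YES


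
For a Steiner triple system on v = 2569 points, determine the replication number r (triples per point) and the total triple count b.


An STS(v) is a 2-(v, 3, 1) BIBD: block size k = 3, λ = 1.
Replication: r(k − 1) = λ(v − 1) ⇒ r·2 = 2569 − 1 = 2568 ⇒ r = 1284.
Block count: bk = vr ⇒ b·3 = 2569·1284 = 3298596 ⇒ b = 1099532.

r = 1284, b = 1099532.


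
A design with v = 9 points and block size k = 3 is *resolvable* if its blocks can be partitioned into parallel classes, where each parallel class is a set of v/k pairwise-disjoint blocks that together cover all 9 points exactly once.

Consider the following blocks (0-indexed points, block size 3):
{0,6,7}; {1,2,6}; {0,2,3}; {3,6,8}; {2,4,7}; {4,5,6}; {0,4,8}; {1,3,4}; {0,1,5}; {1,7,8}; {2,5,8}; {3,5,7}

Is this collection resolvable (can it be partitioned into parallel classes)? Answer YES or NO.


v = 9, block size k = 3, number of blocks = 12.
For resolvability, blocks must partition into parallel classes of size v/k = 3.
Total blocks must therefore be a multiple of 3: 12 = 3·4 + 0 ⇒ divisible ✓.
Greedy packing gives 4 candidate class(es). Each should be a full parallel class (size 3, covers all 9 points).
  Class 1 (3 blocks): {0,6,7}; {1,3,4}; {2,5,8}. Points covered: [0, 1, 2, 3, 4, 5, 6, 7, 8].
  Class 2 (3 blocks): {1,2,6}; {0,4,8}; {3,5,7}. Points covered: [0, 1, 2, 3, 4, 5, 6, 7, 8].
  Class 3 (3 blocks): {0,2,3}; {4,5,6}; {1,7,8}. Points covered: [0, 1, 2, 3, 4, 5, 6, 7, 8].
  Class 4 (3 blocks): {3,6,8}; {2,4,7}; {0,1,5}. Points covered: [0, 1, 2, 3, 4, 5, 6, 7, 8].
All classes full (size 3)? YES. All classes cover every point? YES.
Resolvable? YES.

YES


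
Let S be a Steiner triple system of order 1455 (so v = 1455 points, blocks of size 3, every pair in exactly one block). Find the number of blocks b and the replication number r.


An STS(v) is a 2-(v, 3, 1) BIBD: block size k = 3, λ = 1.
Replication: r(k − 1) = λ(v − 1) ⇒ r·2 = 1455 − 1 = 1454 ⇒ r = 727.
Block count: b = v(v − 1)/6 = 1455·1454/6 = 2115570/6 = 352595.
(Check via bk = vr: 352595·3 = 1057785 = 1455·727 = 1057785 ✓.)

r = 727, b = 352595.


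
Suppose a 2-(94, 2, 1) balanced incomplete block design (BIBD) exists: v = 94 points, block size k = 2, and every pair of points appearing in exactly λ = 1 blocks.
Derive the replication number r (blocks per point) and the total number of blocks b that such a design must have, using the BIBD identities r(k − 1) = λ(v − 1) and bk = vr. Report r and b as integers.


Any 2-(v, k, λ) BIBD satisfies two necessary conditions:
  (i)  Each point sits in r blocks, and counting incidences through any fixed point gives r(k − 1) = λ(v − 1), so r = λ(v − 1)/(k − 1).
  (ii) Total incidences bk = vr, so b = vr/k.
Step 1: r = λ(v − 1)/(k − 1) = 1·(94 − 1)/(2 − 1) = 1·93/1 = 93/1 = 93.
Step 2: b = vr/k = 94·93/2 = 8742/2 = 4371.
Check integrality: r = 93 ∈ Z ✓, b = 4371 ∈ Z ✓.
(These identities are necessary conditions: they determine r and b for any design with these parameters, but do not by themselves prove that one exists.)

r = 93, b = 4371.


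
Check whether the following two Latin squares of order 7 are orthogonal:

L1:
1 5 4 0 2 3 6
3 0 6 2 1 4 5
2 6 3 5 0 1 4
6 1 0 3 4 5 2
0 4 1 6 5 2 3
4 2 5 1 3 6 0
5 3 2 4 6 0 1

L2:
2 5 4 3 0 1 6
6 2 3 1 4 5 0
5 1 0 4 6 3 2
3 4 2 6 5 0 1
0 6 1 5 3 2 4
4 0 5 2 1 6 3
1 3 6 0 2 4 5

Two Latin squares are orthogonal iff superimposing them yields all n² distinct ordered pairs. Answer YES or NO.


Form the n² = 49 superimposed pairs (L1[i][j], L2[i][j]), row by row (rows and columns indexed from 0):
row 0: (1,2) (5,5) (4,4) (0,3) (2,0) (3,1) (6,6)
row 1: (3,6) (0,2) (6,3) (2,1) (1,4) (4,5) (5,0)
row 2: (2,5) (6,1) (3,0) (5,4) (0,6) (1,3) (4,2)
row 3: (6,3) (1,4) (0,2) (3,6) (4,5) (5,0) (2,1)
row 4: (0,0) (4,6) (1,1) (6,5) (5,3) (2,2) (3,4)
row 5: (4,4) (2,0) (5,5) (1,2) (3,1) (6,6) (0,3)
row 6: (5,1) (3,3) (2,6) (4,0) (6,2) (0,4) (1,5)
Orthogonality requires all 49 pairs distinct.
But the pair (6,3) repeats: cell (1,2) has L1 = 6, L2 = 3, and cell (3,0) has L1 = 6, L2 = 3.
A repeated pair means some other pair never occurs (only 35 distinct pairs out of 49), so the squares are not orthogonal.
Conclusion: NO.

NO


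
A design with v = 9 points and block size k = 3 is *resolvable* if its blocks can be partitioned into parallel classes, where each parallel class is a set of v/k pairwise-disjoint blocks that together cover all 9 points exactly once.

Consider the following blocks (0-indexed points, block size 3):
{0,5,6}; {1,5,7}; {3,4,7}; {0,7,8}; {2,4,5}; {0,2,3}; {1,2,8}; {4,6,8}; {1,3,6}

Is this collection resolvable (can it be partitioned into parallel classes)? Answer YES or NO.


v = 9, block size k = 3, number of blocks = 9.
For resolvability, blocks must partition into parallel classes of size v/k = 3.
Total blocks must therefore be a multiple of 3: 9 = 3·3 + 0 ⇒ divisible ✓.
Greedy packing gives 3 candidate class(es). Each should be a full parallel class (size 3, covers all 9 points).
  Class 1 (3 blocks): {0,5,6}; {3,4,7}; {1,2,8}. Points covered: [0, 1, 2, 3, 4, 5, 6, 7, 8].
  Class 2 (3 blocks): {1,5,7}; {0,2,3}; {4,6,8}. Points covered: [0, 1, 2, 3, 4, 5, 6, 7, 8].
  Class 3 (3 blocks): {0,7,8}; {2,4,5}; {1,3,6}. Points covered: [0, 1, 2, 3, 4, 5, 6, 7, 8].
All classes full (size 3)? YES. All classes cover every point? YES.
Resolvable? YES.

YES


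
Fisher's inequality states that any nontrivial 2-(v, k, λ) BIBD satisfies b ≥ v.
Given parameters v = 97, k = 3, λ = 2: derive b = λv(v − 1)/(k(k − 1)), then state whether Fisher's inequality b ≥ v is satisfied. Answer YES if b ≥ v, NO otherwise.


r = λ(v − 1)/(k − 1) = 2·96/2 = 96.
b = vr/k = 97·96/3 = 3104.
Fisher's inequality: b ≥ v ⇔ 3104 ≥ 97? YES.

YES


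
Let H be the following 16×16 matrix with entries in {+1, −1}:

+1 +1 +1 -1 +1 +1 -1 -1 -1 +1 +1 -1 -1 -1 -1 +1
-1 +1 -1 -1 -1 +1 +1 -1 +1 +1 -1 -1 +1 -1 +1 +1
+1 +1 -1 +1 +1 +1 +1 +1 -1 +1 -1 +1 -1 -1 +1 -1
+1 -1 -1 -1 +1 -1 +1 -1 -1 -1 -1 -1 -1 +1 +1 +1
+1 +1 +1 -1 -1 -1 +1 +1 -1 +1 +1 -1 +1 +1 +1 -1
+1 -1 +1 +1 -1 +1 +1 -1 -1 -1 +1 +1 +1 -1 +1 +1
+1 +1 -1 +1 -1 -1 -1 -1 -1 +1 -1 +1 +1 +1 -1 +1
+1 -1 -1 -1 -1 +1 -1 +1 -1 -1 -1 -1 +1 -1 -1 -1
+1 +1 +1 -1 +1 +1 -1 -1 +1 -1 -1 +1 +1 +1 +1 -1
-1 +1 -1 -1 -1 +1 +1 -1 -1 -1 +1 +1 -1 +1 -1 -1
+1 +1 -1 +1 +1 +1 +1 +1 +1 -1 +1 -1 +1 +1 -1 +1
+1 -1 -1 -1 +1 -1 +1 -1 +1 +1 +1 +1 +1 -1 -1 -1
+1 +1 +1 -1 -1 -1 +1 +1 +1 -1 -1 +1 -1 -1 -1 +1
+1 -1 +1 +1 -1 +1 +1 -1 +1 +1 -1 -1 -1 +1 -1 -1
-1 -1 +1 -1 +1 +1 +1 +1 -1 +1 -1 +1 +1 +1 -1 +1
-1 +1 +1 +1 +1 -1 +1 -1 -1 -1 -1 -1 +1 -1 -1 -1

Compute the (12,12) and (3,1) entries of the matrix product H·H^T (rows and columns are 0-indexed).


Row 1 of H: [-1, 1, -1, -1, -1, 1, 1, -1, 1, 1, -1, -1, 1, -1, 1, 1].
Row 3 of H: [1, -1, -1, -1, 1, -1, 1, -1, -1, -1, -1, -1, -1, 1, 1, 1].
Row 12 of H: [1, 1, 1, -1, -1, -1, 1, 1, 1, -1, -1, 1, -1, -1, -1, 1].
(H·H^T)[12][12] = Σ_j H[12][j]·H[12][j] = (1)² + (1)² + (1)² + (-1)² + (-1)² + (-1)² + (1)² + (1)² + (1)² + (-1)² + (-1)² + (1)² + (-1)² + (-1)² + (-1)² + (1)² = 1 + 1 + 1 + 1 + 1 + 1 + 1 + 1 + 1 + 1 + 1 + 1 + 1 + 1 + 1 + 1 = 16.
(H·H^T)[3][1] = Σ_j H[3][j]·H[1][j] = (1)·(-1) + (-1)·(1) + (-1)·(-1) + (-1)·(-1) + (1)·(-1) + (-1)·(1) + (1)·(1) + (-1)·(-1) + (-1)·(1) + (-1)·(1) + (-1)·(-1) + (-1)·(-1) + (-1)·(1) + (1)·(-1) + (1)·(1) + (1)·(1) = -1 + -1 + 1 + 1 + -1 + -1 + 1 + 1 + -1 + -1 + 1 + 1 + -1 + -1 + 1 + 1 = 0.
So rows 3 and 1 are orthogonal; the diagonal entry equals n = 16.

(12,12) entry = 16; (3,1) entry = 0.


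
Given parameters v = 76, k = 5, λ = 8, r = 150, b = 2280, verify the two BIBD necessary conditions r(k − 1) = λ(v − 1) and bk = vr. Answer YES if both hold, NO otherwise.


Condition (i): r(k − 1) = 150·4 = 600; λ(v − 1) = 8·75 = 600. Match? YES.
Condition (ii): bk = 2280·5 = 11400; vr = 76·150 = 11400. Match? YES.
Both conditions hold? YES.

YES


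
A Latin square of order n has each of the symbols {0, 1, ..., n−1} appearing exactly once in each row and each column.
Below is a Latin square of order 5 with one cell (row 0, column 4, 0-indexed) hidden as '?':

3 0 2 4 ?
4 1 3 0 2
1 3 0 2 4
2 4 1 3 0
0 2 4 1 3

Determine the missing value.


Row 0 contains symbols [0, 2, 3, 4] — missing [1].
Column 4 contains symbols [0, 2, 3, 4] — missing [1].
The missing symbol must appear in both missing sets; intersection = [1].
Therefore the hidden value is 1.

Missing value = 1.


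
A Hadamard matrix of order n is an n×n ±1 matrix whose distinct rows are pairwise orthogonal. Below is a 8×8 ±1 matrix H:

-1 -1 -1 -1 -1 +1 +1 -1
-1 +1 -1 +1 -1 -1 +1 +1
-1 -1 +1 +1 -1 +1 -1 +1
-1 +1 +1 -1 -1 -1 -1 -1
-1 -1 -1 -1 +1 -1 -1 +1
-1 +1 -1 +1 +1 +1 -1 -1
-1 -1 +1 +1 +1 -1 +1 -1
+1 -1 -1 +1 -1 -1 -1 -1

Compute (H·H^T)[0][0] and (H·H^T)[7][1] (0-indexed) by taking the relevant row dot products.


Row 0 of H: [-1, -1, -1, -1, -1, 1, 1, -1].
Row 1 of H: [-1, 1, -1, 1, -1, -1, 1, 1].
Row 7 of H: [1, -1, -1, 1, -1, -1, -1, -1].
(H·H^T)[0][0] = Σ_j H[0][j]·H[0][j] = (-1)² + (-1)² + (-1)² + (-1)² + (-1)² + (1)² + (1)² + (-1)² = 1 + 1 + 1 + 1 + 1 + 1 + 1 + 1 = 8.
(H·H^T)[7][1] = Σ_j H[7][j]·H[1][j] = (1)·(-1) + (-1)·(1) + (-1)·(-1) + (1)·(1) + (-1)·(-1) + (-1)·(-1) + (-1)·(1) + (-1)·(1) = -1 + -1 + 1 + 1 + 1 + 1 + -1 + -1 = 0.
So rows 7 and 1 are orthogonal; the diagonal entry equals n = 8.

(0,0) entry = 8; (7,1) entry = 0.


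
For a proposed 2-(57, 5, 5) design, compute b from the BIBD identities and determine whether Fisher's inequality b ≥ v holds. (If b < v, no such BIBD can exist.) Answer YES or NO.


b = λv(v − 1)/(k(k − 1)) = 5·57·56/(5·4) = 15960/20 = 798.
Compare with v = 57: b ≥ v, so Fisher's inequality holds.

YES


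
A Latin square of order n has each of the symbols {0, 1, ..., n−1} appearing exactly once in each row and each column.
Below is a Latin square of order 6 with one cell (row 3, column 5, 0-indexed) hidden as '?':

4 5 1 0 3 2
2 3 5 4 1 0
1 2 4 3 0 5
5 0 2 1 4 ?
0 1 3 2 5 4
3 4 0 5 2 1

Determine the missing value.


Row 3 contains symbols [0, 1, 2, 4, 5] — missing [3].
Column 5 contains symbols [0, 1, 2, 4, 5] — missing [3].
The missing symbol must appear in both missing sets; intersection = [3].
Therefore the hidden value is 3.

Missing value = 3.


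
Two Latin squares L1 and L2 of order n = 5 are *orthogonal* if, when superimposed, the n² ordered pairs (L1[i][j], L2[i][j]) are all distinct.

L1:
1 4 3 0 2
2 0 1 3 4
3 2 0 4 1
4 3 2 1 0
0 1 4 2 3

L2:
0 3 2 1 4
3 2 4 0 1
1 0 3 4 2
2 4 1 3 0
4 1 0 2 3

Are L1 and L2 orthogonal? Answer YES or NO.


Form the n² = 25 superimposed pairs (L1[i][j], L2[i][j]), row by row (rows and columns indexed from 0):
row 0: (1,0) (4,3) (3,2) (0,1) (2,4)
row 1: (2,3) (0,2) (1,4) (3,0) (4,1)
row 2: (3,1) (2,0) (0,3) (4,4) (1,2)
row 3: (4,2) (3,4) (2,1) (1,3) (0,0)
row 4: (0,4) (1,1) (4,0) (2,2) (3,3)
Orthogonality requires all 25 pairs distinct.
Check by first coordinate: for each symbol s of L1, list the L2 entries in the n cells where L1 = s; they must all differ.
  L1 = 0: L2 entries (in reading order) 1, 2, 3, 0, 4 — all 5 distinct ✓
  L1 = 1: L2 entries (in reading order) 0, 4, 2, 3, 1 — all 5 distinct ✓
  L1 = 2: L2 entries (in reading order) 4, 3, 0, 1, 2 — all 5 distinct ✓
  L1 = 3: L2 entries (in reading order) 2, 0, 1, 4, 3 — all 5 distinct ✓
  L1 = 4: L2 entries (in reading order) 3, 1, 4, 2, 0 — all 5 distinct ✓
Every symbol of L1 meets every symbol of L2 exactly once, so all 25 pairs are distinct (25 of 25).
Conclusion: YES.

YES


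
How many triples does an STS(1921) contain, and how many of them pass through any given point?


An STS(v) is a 2-(v, 3, 1) BIBD: block size k = 3, λ = 1.
Replication: r(k − 1) = λ(v − 1) ⇒ r·2 = 1921 − 1 = 1920 ⇒ r = 960.
Block count: b = v(v − 1)/6 = 1921·1920/6 = 3688320/6 = 614720.

r = 960, b = 614720.


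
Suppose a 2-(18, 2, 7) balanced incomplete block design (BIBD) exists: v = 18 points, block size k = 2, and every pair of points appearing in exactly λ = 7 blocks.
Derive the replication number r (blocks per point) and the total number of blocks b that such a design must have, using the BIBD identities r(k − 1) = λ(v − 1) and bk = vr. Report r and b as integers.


Any 2-(v, k, λ) BIBD satisfies two necessary conditions:
  (i)  Each point sits in r blocks, and counting incidences through any fixed point gives r(k − 1) = λ(v − 1), so r = λ(v − 1)/(k − 1).
  (ii) Total incidences bk = vr, so b = vr/k.
Step 1: r = λ(v − 1)/(k − 1) = 7·(18 − 1)/(2 − 1) = 7·17/1 = 119/1 = 119.
Step 2: b = vr/k = 18·119/2 = 2142/2 = 1071.
Check integrality: r = 119 ∈ Z ✓, b = 1071 ∈ Z ✓.
(These identities are necessary conditions: they determine r and b for any design with these parameters, but do not by themselves prove that one exists.)

r = 119, b = 1071.


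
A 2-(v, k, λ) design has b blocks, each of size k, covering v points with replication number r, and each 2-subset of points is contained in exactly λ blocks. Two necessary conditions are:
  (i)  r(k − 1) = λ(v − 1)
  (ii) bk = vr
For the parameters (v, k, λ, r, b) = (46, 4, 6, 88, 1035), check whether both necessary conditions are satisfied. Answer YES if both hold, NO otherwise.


Condition (i): r(k − 1) = 88·3 = 264; λ(v − 1) = 6·45 = 270. Match? NO.
Condition (ii): bk = 1035·4 = 4140; vr = 46·88 = 4048. Match? NO.
Both conditions hold? NO.

NO


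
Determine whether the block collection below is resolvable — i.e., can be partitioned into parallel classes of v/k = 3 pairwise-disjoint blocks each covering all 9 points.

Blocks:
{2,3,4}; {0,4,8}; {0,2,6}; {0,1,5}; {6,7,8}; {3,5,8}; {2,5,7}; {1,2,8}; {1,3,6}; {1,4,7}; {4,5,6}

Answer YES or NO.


v = 9, block size k = 3, number of blocks = 11.
For resolvability, blocks must partition into parallel classes of size v/k = 3.
Total blocks must therefore be a multiple of 3: 11 = 3·3 + 2 ⇒ not divisible ✗.
Resolvable? NO.

NO


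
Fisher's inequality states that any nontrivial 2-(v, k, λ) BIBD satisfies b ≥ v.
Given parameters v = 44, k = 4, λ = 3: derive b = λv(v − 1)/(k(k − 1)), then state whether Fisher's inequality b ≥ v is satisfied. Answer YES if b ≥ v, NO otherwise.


r = λ(v − 1)/(k − 1) = 3·43/3 = 43.
b = vr/k = 44·43/4 = 473.
Fisher's inequality: b ≥ v ⇔ 473 ≥ 44? YES.

YES


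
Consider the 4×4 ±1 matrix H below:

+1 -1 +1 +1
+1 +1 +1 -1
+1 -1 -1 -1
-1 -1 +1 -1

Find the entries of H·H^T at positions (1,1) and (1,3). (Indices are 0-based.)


Row 1 of H: [1, 1, 1, -1].
Row 3 of H: [-1, -1, 1, -1].
(H·H^T)[1][1] = Σ_j H[1][j]·H[1][j] = (1)² + (1)² + (1)² + (-1)² = 1 + 1 + 1 + 1 = 4.
(H·H^T)[1][3] = Σ_j H[1][j]·H[3][j] = (1)·(-1) + (1)·(-1) + (1)·(1) + (-1)·(-1) = -1 + -1 + 1 + 1 = 0.
So rows 1 and 3 are orthogonal; the diagonal entry equals n = 4.

(1,1) entry = 4; (1,3) entry = 0.


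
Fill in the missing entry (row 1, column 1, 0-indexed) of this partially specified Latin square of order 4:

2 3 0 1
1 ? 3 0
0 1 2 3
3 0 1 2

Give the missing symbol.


Row 1 contains symbols [0, 1, 3] — missing [2].
Column 1 contains symbols [0, 1, 3] — missing [2].
The missing symbol must appear in both missing sets; intersection = [2].
Therefore the hidden value is 2.

Missing value = 2.


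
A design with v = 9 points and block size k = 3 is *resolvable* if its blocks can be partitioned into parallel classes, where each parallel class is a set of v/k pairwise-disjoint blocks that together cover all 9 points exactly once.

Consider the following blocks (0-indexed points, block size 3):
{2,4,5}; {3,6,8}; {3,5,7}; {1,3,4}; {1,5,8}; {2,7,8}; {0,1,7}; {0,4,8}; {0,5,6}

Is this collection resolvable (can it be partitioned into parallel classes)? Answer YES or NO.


v = 9, block size k = 3, number of blocks = 9.
For resolvability, blocks must partition into parallel classes of size v/k = 3.
Total blocks must therefore be a multiple of 3: 9 = 3·3 + 0 ⇒ divisible ✓.
Consider block {3,5,7}. The only other block(s) in the collection disjoint from it are {0,4,8} — just 1 block(s). Any parallel class containing {3,5,7} would need 2 other blocks each disjoint from it, so no parallel class of size 3 can contain {3,5,7}.
Since every block must belong to some parallel class in a resolution, the collection cannot be partitioned into parallel classes.
Resolvable? NO.

NO


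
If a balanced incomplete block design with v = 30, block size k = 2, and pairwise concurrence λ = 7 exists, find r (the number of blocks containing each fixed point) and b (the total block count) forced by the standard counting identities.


Any 2-(v, k, λ) BIBD satisfies two necessary conditions:
  (i)  Each point sits in r blocks, and counting incidences through any fixed point gives r(k − 1) = λ(v − 1), so r = λ(v − 1)/(k − 1).
  (ii) Total incidences bk = vr, so b = vr/k.
Step 1: r = λ(v − 1)/(k − 1) = 7·(30 − 1)/(2 − 1) = 7·29/1 = 203/1 = 203.
Step 2: b = vr/k = 30·203/2 = 6090/2 = 3045.
Check integrality: r = 203 ∈ Z ✓, b = 3045 ∈ Z ✓.
(These identities are necessary conditions: they determine r and b for any design with these parameters, but do not by themselves prove that one exists.)

r = 203, b = 3045.


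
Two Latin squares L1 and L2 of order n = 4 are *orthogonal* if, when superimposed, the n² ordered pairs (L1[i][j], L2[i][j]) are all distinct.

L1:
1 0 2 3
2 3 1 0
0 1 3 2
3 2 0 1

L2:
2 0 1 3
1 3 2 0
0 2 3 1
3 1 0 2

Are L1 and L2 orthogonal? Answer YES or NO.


Form the n² = 16 superimposed pairs (L1[i][j], L2[i][j]), row by row (rows and columns indexed from 0):
row 0: (1,2) (0,0) (2,1) (3,3)
row 1: (2,1) (3,3) (1,2) (0,0)
row 2: (0,0) (1,2) (3,3) (2,1)
row 3: (3,3) (2,1) (0,0) (1,2)
Orthogonality requires all 16 pairs distinct.
But the pair (2,1) repeats: cell (0,2) has L1 = 2, L2 = 1, and cell (1,0) has L1 = 2, L2 = 1.
A repeated pair means some other pair never occurs (only 4 distinct pairs out of 16), so the squares are not orthogonal.
Conclusion: NO.

NO


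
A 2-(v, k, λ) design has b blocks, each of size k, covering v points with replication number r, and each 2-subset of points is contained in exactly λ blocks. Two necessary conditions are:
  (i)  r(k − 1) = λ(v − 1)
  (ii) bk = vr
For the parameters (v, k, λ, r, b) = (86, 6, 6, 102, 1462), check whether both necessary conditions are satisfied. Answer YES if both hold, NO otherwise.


Condition (i): r(k − 1) = 102·5 = 510; λ(v − 1) = 6·85 = 510. Match? YES.
Condition (ii): bk = 1462·6 = 8772; vr = 86·102 = 8772. Match? YES.
Both conditions hold? YES.

YES


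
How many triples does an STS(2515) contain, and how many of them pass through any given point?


An STS(v) is a 2-(v, 3, 1) BIBD: block size k = 3, λ = 1.
Replication: r(k − 1) = λ(v − 1) ⇒ r·2 = 2515 − 1 = 2514 ⇒ r = 1257.
Block count: b = v(v − 1)/6 = 2515·2514/6 = 6322710/6 = 1053785.

r = 1257, b = 1053785.


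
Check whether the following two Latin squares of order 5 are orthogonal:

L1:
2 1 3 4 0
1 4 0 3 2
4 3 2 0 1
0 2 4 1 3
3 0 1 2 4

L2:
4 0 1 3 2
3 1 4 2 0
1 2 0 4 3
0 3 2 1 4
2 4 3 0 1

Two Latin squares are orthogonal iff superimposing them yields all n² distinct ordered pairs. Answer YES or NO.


Form the n² = 25 superimposed pairs (L1[i][j], L2[i][j]), row by row (rows and columns indexed from 0):
row 0: (2,4) (1,0) (3,1) (4,3) (0,2)
row 1: (1,3) (4,1) (0,4) (3,2) (2,0)
row 2: (4,1) (3,2) (2,0) (0,4) (1,3)
row 3: (0,0) (2,3) (4,2) (1,1) (3,4)
row 4: (3,2) (0,4) (1,3) (2,0) (4,1)
Orthogonality requires all 25 pairs distinct.
But the pair (4,1) repeats: cell (1,1) has L1 = 4, L2 = 1, and cell (2,0) has L1 = 4, L2 = 1.
A repeated pair means some other pair never occurs (only 15 distinct pairs out of 25), so the squares are not orthogonal.
Conclusion: NO.

NO


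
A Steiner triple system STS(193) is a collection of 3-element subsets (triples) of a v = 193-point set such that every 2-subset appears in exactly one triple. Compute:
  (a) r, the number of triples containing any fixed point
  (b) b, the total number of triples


An STS(v) is a 2-(v, 3, 1) BIBD: block size k = 3, λ = 1.
Replication: r(k − 1) = λ(v − 1) ⇒ r·2 = 193 − 1 = 192 ⇒ r = 96.
Block count: bk = vr ⇒ b·3 = 193·96 = 18528 ⇒ b = 6176.
(Check via b = v(v − 1)/6 = 193·192/6 = 37056/6 = 6176.)

r = 96, b = 6176.


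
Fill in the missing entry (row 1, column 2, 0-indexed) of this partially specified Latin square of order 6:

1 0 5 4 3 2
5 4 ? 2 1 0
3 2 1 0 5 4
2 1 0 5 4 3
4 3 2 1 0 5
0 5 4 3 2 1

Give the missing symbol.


Row 1 contains symbols [0, 1, 2, 4, 5] — missing [3].
Column 2 contains symbols [0, 1, 2, 4, 5] — missing [3].
The missing symbol must appear in both missing sets; intersection = [3].
Therefore the hidden value is 3.

Missing value = 3.


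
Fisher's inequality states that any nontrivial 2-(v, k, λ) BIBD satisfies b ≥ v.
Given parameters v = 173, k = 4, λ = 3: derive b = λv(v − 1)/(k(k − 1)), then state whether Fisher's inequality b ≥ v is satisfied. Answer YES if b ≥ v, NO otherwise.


r = λ(v − 1)/(k − 1) = 3·172/3 = 172.
b = vr/k = 173·172/4 = 7439.
Fisher's inequality: b ≥ v ⇔ 7439 ≥ 173? YES.

YES


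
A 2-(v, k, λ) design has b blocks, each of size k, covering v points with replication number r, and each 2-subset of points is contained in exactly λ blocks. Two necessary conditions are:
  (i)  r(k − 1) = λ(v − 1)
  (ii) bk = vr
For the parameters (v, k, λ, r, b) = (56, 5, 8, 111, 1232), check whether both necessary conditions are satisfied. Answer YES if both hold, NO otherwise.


Condition (i): r(k − 1) = 111·4 = 444; λ(v − 1) = 8·55 = 440. Match? NO.
Condition (ii): bk = 1232·5 = 6160; vr = 56·111 = 6216. Match? NO.
Both conditions hold? NO.

NO


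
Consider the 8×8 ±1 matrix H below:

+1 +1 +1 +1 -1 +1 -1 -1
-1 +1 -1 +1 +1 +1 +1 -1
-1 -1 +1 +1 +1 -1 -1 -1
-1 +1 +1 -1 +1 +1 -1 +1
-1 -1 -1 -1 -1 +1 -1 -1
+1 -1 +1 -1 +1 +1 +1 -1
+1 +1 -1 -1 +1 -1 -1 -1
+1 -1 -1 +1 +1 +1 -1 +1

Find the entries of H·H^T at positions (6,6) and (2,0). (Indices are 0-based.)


Row 0 of H: [1, 1, 1, 1, -1, 1, -1, -1].
Row 2 of H: [-1, -1, 1, 1, 1, -1, -1, -1].
Row 6 of H: [1, 1, -1, -1, 1, -1, -1, -1].
(H·H^T)[6][6] = Σ_j H[6][j]·H[6][j] = (1)² + (1)² + (-1)² + (-1)² + (1)² + (-1)² + (-1)² + (-1)² = 1 + 1 + 1 + 1 + 1 + 1 + 1 + 1 = 8.
(H·H^T)[2][0] = Σ_j H[2][j]·H[0][j] = (-1)·(1) + (-1)·(1) + (1)·(1) + (1)·(1) + (1)·(-1) + (-1)·(1) + (-1)·(-1) + (-1)·(-1) = -1 + -1 + 1 + 1 + -1 + -1 + 1 + 1 = 0.
So rows 2 and 0 are orthogonal; the diagonal entry equals n = 8.

(6,6) entry = 8; (2,0) entry = 0.


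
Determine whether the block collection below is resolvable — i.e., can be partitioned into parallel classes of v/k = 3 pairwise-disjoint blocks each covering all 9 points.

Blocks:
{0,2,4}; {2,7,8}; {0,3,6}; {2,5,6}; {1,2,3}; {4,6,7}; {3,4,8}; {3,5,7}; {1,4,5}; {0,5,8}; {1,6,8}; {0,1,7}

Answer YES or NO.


v = 9, block size k = 3, number of blocks = 12.
For resolvability, blocks must partition into parallel classes of size v/k = 3.
Total blocks must therefore be a multiple of 3: 12 = 3·4 + 0 ⇒ divisible ✓.
Greedy packing gives 4 candidate class(es). Each should be a full parallel class (size 3, covers all 9 points).
  Class 1 (3 blocks): {0,2,4}; {3,5,7}; {1,6,8}. Points covered: [0, 1, 2, 3, 4, 5, 6, 7, 8].
  Class 2 (3 blocks): {2,7,8}; {0,3,6}; {1,4,5}. Points covered: [0, 1, 2, 3, 4, 5, 6, 7, 8].
  Class 3 (3 blocks): {2,5,6}; {3,4,8}; {0,1,7}. Points covered: [0, 1, 2, 3, 4, 5, 6, 7, 8].
  Class 4 (3 blocks): {1,2,3}; {4,6,7}; {0,5,8}. Points covered: [0, 1, 2, 3, 4, 5, 6, 7, 8].
All classes full (size 3)? YES. All classes cover every point? YES.
Resolvable? YES.

YES


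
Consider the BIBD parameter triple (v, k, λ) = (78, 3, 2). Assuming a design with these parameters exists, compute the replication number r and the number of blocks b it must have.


Any 2-(v, k, λ) BIBD satisfies two necessary conditions:
  (i)  Each point sits in r blocks, and counting incidences through any fixed point gives r(k − 1) = λ(v − 1), so r = λ(v − 1)/(k − 1).
  (ii) Total incidences bk = vr, so b = vr/k.
Step 1: r = λ(v − 1)/(k − 1) = 2·(78 − 1)/(3 − 1) = 2·77/2 = 154/2 = 77.
Step 2: b = vr/k = 78·77/3 = 6006/3 = 2002.
Check integrality: r = 77 ∈ Z ✓, b = 2002 ∈ Z ✓.
(These identities are necessary conditions: they determine r and b for any design with these parameters, but do not by themselves prove that one exists.)

r = 77, b = 2002.


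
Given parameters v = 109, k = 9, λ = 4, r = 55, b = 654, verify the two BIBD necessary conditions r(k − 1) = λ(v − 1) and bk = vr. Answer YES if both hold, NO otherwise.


Condition (i): r(k − 1) = 55·8 = 440; λ(v − 1) = 4·108 = 432. Match? NO.
Condition (ii): bk = 654·9 = 5886; vr = 109·55 = 5995. Match? NO.
Both conditions hold? NO.

NO


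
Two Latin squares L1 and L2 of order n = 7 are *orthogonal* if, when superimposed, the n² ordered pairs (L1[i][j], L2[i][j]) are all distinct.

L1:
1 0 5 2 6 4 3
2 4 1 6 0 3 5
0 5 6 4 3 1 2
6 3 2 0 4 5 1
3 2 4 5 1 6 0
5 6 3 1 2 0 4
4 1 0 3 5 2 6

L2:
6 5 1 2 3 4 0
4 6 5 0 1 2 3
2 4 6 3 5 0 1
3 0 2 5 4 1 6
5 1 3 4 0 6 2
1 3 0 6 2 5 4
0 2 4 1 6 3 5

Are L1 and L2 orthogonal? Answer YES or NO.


Form the n² = 49 superimposed pairs (L1[i][j], L2[i][j]), row by row (rows and columns indexed from 0):
row 0: (1,6) (0,5) (5,1) (2,2) (6,3) (4,4) (3,0)
row 1: (2,4) (4,6) (1,5) (6,0) (0,1) (3,2) (5,3)
row 2: (0,2) (5,4) (6,6) (4,3) (3,5) (1,0) (2,1)
row 3: (6,3) (3,0) (2,2) (0,5) (4,4) (5,1) (1,6)
row 4: (3,5) (2,1) (4,3) (5,4) (1,0) (6,6) (0,2)
row 5: (5,1) (6,3) (3,0) (1,6) (2,2) (0,5) (4,4)
row 6: (4,0) (1,2) (0,4) (3,1) (5,6) (2,3) (6,5)
Orthogonality requires all 49 pairs distinct.
But the pair (6,3) repeats: cell (0,4) has L1 = 6, L2 = 3, and cell (3,0) has L1 = 6, L2 = 3.
A repeated pair means some other pair never occurs (only 28 distinct pairs out of 49), so the squares are not orthogonal.
Conclusion: NO.

NO


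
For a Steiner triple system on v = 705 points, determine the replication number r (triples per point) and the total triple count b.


An STS(v) is a 2-(v, 3, 1) BIBD: block size k = 3, λ = 1.
Replication: r(k − 1) = λ(v − 1) ⇒ r·2 = 705 − 1 = 704 ⇒ r = 352.
Block count: bk = vr ⇒ b·3 = 705·352 = 248160 ⇒ b = 82720.
(Check via b = v(v − 1)/6 = 705·704/6 = 496320/6 = 82720.)

r = 352, b = 82720.


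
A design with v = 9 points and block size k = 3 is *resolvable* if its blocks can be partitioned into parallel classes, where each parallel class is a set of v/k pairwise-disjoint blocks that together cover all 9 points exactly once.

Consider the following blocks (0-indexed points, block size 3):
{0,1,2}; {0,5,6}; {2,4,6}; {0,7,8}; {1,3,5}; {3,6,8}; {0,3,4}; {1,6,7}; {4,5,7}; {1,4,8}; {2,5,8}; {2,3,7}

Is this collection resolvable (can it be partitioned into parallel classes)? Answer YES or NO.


v = 9, block size k = 3, number of blocks = 12.
For resolvability, blocks must partition into parallel classes of size v/k = 3.
Total blocks must therefore be a multiple of 3: 12 = 3·4 + 0 ⇒ divisible ✓.
Greedy packing gives 4 candidate class(es). Each should be a full parallel class (size 3, covers all 9 points).
  Class 1 (3 blocks): {0,1,2}; {3,6,8}; {4,5,7}. Points covered: [0, 1, 2, 3, 4, 5, 6, 7, 8].
  Class 2 (3 blocks): {0,5,6}; {1,4,8}; {2,3,7}. Points covered: [0, 1, 2, 3, 4, 5, 6, 7, 8].
  Class 3 (3 blocks): {2,4,6}; {0,7,8}; {1,3,5}. Points covered: [0, 1, 2, 3, 4, 5, 6, 7, 8].
  Class 4 (3 blocks): {0,3,4}; {1,6,7}; {2,5,8}. Points covered: [0, 1, 2, 3, 4, 5, 6, 7, 8].
All classes full (size 3)? YES. All classes cover every point? YES.
Resolvable? YES.

YES


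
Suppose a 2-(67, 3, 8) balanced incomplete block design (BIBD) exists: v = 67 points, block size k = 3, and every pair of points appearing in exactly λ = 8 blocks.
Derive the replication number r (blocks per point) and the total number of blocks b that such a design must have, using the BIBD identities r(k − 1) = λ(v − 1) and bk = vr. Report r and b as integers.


Any 2-(v, k, λ) BIBD satisfies two necessary conditions:
  (i)  Each point sits in r blocks, and counting incidences through any fixed point gives r(k − 1) = λ(v − 1), so r = λ(v − 1)/(k − 1).
  (ii) Total incidences bk = vr, so b = vr/k.
Step 1: r = λ(v − 1)/(k − 1) = 8·(67 − 1)/(3 − 1) = 8·66/2 = 528/2 = 264.
Step 2: b = vr/k = 67·264/3 = 17688/3 = 5896.
Check integrality: r = 264 ∈ Z ✓, b = 5896 ∈ Z ✓.
(These identities are necessary conditions: they determine r and b for any design with these parameters, but do not by themselves prove that one exists.)

r = 264, b = 5896.


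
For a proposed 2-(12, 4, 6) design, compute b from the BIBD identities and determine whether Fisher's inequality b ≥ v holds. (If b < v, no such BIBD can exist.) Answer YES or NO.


b = λv(v − 1)/(k(k − 1)) = 6·12·11/(4·3) = 792/12 = 66.
Compare with v = 12: b ≥ v, so Fisher's inequality holds.

YES


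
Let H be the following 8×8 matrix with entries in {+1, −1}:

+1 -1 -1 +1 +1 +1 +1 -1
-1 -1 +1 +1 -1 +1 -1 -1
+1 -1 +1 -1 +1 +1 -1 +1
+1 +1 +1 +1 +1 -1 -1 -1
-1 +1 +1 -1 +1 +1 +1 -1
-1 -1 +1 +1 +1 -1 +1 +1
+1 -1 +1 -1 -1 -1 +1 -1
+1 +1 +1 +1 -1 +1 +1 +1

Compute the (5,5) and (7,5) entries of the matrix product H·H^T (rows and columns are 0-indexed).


Row 5 of H: [-1, -1, 1, 1, 1, -1, 1, 1].
Row 7 of H: [1, 1, 1, 1, -1, 1, 1, 1].
(H·H^T)[5][5] = Σ_j H[5][j]·H[5][j] = (-1)² + (-1)² + (1)² + (1)² + (1)² + (-1)² + (1)² + (1)² = 1 + 1 + 1 + 1 + 1 + 1 + 1 + 1 = 8.
(H·H^T)[7][5] = Σ_j H[7][j]·H[5][j] = (1)·(-1) + (1)·(-1) + (1)·(1) + (1)·(1) + (-1)·(1) + (1)·(-1) + (1)·(1) + (1)·(1) = -1 + -1 + 1 + 1 + -1 + -1 + 1 + 1 = 0.
So rows 7 and 5 are orthogonal; the diagonal entry equals n = 8.

(5,5) entry = 8; (7,5) entry = 0.


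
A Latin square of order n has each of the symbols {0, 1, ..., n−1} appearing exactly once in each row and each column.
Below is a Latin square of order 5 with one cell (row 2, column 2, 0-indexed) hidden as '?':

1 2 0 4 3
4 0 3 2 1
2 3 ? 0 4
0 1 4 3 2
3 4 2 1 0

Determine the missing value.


Row 2 contains symbols [0, 2, 3, 4] — missing [1].
Column 2 contains symbols [0, 2, 3, 4] — missing [1].
The missing symbol must appear in both missing sets; intersection = [1].
Therefore the hidden value is 1.

Missing value = 1.
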